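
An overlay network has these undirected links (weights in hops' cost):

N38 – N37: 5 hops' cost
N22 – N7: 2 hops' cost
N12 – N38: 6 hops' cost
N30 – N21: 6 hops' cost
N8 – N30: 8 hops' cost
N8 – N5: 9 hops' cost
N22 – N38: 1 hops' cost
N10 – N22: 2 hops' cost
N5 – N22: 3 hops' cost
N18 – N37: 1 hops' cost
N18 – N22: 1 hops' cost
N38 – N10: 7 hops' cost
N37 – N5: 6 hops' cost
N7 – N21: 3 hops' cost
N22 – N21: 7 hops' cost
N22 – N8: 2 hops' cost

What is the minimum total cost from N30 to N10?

Candidate routes:
N30 → N21 → N22 → N10: 6+7+2 = 15
N30 → N21 → N7 → N22 → N10: 6+3+2+2 = 13
N30 → N8 → N22 → N10: 8+2+2 = 12
Cheapest is N30 → N8 → N22 → N10 at 12 hops' cost.

12 hops' cost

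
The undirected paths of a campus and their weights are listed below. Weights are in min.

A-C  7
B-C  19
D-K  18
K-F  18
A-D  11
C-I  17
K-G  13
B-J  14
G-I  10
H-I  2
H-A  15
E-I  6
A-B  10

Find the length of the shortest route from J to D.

Compare a few routes:
J → B → A → D: 14+10+11 = 35
J → B → C → A → D: 14+19+7+11 = 51
The minimum is 35 min via J → B → A → D.

35 min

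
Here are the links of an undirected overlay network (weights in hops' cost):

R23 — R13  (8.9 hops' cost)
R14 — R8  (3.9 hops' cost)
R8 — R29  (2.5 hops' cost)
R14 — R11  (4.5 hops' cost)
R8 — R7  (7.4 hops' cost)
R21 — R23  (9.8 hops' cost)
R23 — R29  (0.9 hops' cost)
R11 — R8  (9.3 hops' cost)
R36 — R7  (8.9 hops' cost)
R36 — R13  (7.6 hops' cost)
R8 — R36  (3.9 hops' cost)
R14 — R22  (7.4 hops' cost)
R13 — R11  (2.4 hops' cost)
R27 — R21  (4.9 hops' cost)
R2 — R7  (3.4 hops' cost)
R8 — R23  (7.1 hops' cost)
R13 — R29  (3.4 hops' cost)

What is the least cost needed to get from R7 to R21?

Settle nodes by increasing distance from R7:
R7: 0
R2: 3.4  (via R7)
R8: 7.4  (via R7)
R36: 8.9  (via R7)
R29: 9.9  (via R8)
R23: 10.8  (via R29)
R14: 11.3  (via R8)
R13: 13.3  (via R29)
R11: 15.7  (via R13)
R22: 18.7  (via R14)
R21: 20.6  (via R23)
Shortest route: R7–R8–R29–R23–R21 = 20.6 hops' cost.

20.6 hops' cost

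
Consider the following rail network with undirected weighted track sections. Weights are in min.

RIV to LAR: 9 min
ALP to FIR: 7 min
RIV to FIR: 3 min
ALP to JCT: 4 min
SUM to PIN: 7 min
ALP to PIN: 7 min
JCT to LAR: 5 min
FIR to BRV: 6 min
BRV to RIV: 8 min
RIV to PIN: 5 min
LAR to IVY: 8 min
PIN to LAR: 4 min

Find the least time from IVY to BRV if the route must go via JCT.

Shortest IVY→JCT: IVY → LAR → JCT = 13
Best JCT to BRV: JCT → ALP → FIR → BRV costing 17
Total via JCT: 13 + 17 = 30 min.

30 min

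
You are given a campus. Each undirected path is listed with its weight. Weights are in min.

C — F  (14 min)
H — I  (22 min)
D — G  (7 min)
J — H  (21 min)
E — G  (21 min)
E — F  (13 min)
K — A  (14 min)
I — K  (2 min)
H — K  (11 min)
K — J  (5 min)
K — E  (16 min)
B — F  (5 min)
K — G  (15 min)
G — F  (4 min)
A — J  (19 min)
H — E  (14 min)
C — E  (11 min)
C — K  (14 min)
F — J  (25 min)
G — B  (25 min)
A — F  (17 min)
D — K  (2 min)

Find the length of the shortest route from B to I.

Candidate routes:
B - G - D - K - I: 25+7+2+2 = 36
B - F - G - K - I: 5+4+15+2 = 26
B - F - C - K - I: 5+14+14+2 = 35
B - F - G - D - K - I: 5+4+7+2+2 = 20
Cheapest is B - F - G - D - K - I at 20 min.

20 min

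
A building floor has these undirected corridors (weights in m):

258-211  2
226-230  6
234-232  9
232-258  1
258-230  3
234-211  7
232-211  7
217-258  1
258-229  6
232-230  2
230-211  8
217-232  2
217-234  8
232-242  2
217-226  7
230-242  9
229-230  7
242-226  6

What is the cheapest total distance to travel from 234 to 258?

9 m

Running Dijkstra from 234:
234: 0
211: 7  (via 234)
217: 8  (via 234)
258: 9  (via 211)
Shortest route: 234 → 211 → 258 = 9 m.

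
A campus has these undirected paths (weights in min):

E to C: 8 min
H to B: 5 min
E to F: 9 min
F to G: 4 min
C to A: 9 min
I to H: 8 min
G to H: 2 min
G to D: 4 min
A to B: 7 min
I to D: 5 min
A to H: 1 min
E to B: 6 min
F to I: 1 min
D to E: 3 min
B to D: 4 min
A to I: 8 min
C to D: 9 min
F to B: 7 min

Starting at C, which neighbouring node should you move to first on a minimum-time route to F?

Compare a few routes:
C → D → G → F: 9+4+4 = 17
C → A → H → G → F: 9+1+2+4 = 16
C → D → I → F: 9+5+1 = 15
The minimum is 15 min via C → D → I → F.
So from C the first move is to D.

D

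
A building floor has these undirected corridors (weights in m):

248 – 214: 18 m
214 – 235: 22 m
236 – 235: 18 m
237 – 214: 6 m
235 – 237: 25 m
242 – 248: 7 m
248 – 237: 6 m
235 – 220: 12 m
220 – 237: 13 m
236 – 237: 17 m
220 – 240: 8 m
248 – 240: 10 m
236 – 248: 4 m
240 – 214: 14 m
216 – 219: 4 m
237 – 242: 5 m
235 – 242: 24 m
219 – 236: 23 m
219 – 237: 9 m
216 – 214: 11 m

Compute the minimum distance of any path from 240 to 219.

25 m

Candidate routes:
240 → 248 → 237 → 219: 10+6+9 = 25
240 → 214 → 237 → 219: 14+6+9 = 29
The minimum is 25 m via 240 → 248 → 237 → 219.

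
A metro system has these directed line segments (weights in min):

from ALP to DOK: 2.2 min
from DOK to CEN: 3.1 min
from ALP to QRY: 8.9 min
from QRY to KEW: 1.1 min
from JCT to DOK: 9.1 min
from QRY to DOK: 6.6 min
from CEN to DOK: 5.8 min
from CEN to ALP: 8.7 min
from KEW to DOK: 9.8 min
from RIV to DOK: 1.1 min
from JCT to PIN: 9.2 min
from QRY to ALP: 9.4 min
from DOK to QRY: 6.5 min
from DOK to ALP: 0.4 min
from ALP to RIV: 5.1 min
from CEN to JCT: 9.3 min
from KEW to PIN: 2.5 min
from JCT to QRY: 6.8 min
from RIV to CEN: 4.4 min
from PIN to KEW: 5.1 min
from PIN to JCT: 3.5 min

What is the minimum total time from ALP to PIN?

12.3 min

Compare a few routes:
ALP–RIV–DOK–QRY–KEW–PIN: 5.1+1.1+6.5+1.1+2.5 = 16.3
ALP–DOK–CEN–JCT–PIN: 2.2+3.1+9.3+9.2 = 23.8
ALP–DOK–QRY–KEW–PIN: 2.2+6.5+1.1+2.5 = 12.3
ALP–QRY–KEW–PIN: 8.9+1.1+2.5 = 12.5
Cheapest is ALP–DOK–QRY–KEW–PIN at 12.3 min.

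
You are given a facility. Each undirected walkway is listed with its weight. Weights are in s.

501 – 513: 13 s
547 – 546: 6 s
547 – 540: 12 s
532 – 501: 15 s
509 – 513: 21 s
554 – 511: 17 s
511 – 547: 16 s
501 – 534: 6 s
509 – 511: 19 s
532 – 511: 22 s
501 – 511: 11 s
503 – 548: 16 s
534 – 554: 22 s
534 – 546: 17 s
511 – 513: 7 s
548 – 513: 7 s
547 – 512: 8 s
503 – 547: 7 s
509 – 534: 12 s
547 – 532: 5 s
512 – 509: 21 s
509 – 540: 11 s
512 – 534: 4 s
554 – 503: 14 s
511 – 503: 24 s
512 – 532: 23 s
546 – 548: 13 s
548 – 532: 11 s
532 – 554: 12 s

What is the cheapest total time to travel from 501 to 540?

29 s

Settle nodes by increasing distance from 501:
501: 0
534: 6  (via 501)
512: 10  (via 534)
511: 11  (via 501)
513: 13  (via 501)
532: 15  (via 501)
509: 18  (via 534)
547: 18  (via 512)
548: 20  (via 513)
546: 23  (via 534)
503: 25  (via 547)
554: 27  (via 532)
540: 29  (via 509)
Shortest route: 501–534–509–540 = 29 s.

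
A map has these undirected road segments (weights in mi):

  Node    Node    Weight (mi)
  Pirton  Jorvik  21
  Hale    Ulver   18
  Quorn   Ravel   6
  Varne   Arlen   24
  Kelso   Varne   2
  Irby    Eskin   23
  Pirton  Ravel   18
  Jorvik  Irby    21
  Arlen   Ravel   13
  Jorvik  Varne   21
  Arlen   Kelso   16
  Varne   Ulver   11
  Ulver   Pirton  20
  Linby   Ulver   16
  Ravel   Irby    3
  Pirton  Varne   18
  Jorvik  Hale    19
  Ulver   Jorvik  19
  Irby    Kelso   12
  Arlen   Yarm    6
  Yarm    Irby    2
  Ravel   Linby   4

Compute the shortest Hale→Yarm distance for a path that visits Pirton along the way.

61 mi

Best Hale to Pirton: Hale–Ulver–Pirton costing 38
Shortest Pirton→Yarm: Pirton–Ravel–Irby–Yarm = 23
Total via Pirton: 38 + 23 = 61 mi.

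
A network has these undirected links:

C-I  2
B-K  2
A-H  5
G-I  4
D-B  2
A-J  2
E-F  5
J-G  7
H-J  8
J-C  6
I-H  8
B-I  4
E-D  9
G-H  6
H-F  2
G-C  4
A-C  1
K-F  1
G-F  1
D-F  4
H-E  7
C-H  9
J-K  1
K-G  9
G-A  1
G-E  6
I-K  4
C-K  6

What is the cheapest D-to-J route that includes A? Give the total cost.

Shortest D→A: D → F → G → A = 6
Shortest A→J: A → J = 2
Total via A: 6 + 2 = 8.

8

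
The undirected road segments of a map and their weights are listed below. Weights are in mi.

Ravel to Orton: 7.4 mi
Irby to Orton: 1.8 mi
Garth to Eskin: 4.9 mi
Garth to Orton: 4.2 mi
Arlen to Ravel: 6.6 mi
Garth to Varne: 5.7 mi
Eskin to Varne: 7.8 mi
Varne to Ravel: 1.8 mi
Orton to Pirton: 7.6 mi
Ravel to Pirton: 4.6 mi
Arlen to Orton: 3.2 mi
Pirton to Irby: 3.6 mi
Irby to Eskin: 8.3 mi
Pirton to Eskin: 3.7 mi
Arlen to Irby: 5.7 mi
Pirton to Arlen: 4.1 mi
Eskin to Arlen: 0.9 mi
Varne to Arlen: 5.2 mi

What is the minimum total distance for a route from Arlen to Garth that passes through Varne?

Best Arlen to Varne: Arlen → Varne costing 5.2
Shortest Varne→Garth: Varne → Garth = 5.7
Total via Varne: 5.2 + 5.7 = 10.9 mi.

10.9 mi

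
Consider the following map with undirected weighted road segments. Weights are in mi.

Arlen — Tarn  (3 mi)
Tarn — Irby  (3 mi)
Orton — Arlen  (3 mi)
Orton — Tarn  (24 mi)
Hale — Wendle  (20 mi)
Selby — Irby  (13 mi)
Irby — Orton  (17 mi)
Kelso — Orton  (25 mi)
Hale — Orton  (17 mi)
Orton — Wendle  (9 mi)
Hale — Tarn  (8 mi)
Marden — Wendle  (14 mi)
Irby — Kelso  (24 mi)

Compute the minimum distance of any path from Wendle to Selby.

Settle nodes by increasing distance from Wendle:
Wendle: 0
Orton: 9  (via Wendle)
Arlen: 12  (via Orton)
Marden: 14  (via Wendle)
Tarn: 15  (via Arlen)
Irby: 18  (via Tarn)
Hale: 20  (via Wendle)
Selby: 31  (via Irby)
Shortest route: Wendle → Orton → Arlen → Tarn → Irby → Selby = 31 mi.

31 mi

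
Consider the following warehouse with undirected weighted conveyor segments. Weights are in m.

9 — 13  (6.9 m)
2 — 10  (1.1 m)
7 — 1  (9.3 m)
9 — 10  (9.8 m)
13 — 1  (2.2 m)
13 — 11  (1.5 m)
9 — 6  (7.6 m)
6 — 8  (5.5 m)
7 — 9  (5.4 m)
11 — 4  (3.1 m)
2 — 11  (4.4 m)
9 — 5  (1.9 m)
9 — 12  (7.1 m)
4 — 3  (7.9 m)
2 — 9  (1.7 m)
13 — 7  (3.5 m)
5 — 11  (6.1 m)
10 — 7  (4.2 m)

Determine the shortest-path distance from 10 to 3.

16.5 m

Enumerating some paths:
10 - 2 - 9 - 5 - 11 - 4 - 3: 1.1+1.7+1.9+6.1+3.1+7.9 = 21.8
10 - 2 - 9 - 13 - 11 - 4 - 3: 1.1+1.7+6.9+1.5+3.1+7.9 = 22.2
10 - 2 - 11 - 4 - 3: 1.1+4.4+3.1+7.9 = 16.5
10 - 7 - 13 - 11 - 4 - 3: 4.2+3.5+1.5+3.1+7.9 = 20.2
Cheapest is 10 - 2 - 11 - 4 - 3 at 16.5 m.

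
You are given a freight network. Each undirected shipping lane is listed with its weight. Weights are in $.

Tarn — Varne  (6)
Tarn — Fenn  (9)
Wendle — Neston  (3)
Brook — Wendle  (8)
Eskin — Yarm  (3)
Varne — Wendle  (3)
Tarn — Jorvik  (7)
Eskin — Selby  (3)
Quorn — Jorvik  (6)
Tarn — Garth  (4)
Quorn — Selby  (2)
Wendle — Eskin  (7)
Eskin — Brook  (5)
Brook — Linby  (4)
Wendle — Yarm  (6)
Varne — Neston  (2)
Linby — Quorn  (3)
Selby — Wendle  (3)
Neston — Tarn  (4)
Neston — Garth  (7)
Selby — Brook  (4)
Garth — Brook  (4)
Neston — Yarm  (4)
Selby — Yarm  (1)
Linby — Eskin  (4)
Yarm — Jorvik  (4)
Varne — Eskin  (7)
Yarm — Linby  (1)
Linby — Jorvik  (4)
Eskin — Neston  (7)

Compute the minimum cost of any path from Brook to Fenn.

$17

Settle nodes by increasing distance from Brook:
Brook: 0
Linby: 4  (via Brook)
Selby: 4  (via Brook)
Garth: 4  (via Brook)
Eskin: 5  (via Brook)
Yarm: 5  (via Linby)
Quorn: 6  (via Selby)
Wendle: 7  (via Selby)
Jorvik: 8  (via Linby)
Tarn: 8  (via Garth)
Neston: 9  (via Yarm)
Varne: 10  (via Wendle)
Fenn: 17  (via Tarn)
Shortest route: Brook–Garth–Tarn–Fenn = $17.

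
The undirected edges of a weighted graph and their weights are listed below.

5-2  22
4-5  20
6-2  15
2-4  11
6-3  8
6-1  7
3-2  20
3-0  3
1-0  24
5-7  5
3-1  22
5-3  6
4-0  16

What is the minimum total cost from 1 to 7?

26

Enumerating some paths:
1 - 3 - 5 - 7: 22+6+5 = 33
1 - 6 - 3 - 5 - 7: 7+8+6+5 = 26
Cheapest is 1 - 6 - 3 - 5 - 7 at 26.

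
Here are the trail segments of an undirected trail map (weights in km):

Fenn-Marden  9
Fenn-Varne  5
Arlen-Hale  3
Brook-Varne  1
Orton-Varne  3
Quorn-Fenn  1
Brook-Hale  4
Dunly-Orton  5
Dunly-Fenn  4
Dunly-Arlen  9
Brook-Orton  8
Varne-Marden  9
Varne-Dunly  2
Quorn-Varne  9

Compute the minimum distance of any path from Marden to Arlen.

17 km

Shortest distances from Marden:
Marden: 0
Varne: 9  (via Marden)
Fenn: 9  (via Marden)
Quorn: 10  (via Fenn)
Brook: 10  (via Varne)
Dunly: 11  (via Varne)
Orton: 12  (via Varne)
Hale: 14  (via Brook)
Arlen: 17  (via Hale)
Shortest route: Marden–Varne–Brook–Hale–Arlen = 17 km.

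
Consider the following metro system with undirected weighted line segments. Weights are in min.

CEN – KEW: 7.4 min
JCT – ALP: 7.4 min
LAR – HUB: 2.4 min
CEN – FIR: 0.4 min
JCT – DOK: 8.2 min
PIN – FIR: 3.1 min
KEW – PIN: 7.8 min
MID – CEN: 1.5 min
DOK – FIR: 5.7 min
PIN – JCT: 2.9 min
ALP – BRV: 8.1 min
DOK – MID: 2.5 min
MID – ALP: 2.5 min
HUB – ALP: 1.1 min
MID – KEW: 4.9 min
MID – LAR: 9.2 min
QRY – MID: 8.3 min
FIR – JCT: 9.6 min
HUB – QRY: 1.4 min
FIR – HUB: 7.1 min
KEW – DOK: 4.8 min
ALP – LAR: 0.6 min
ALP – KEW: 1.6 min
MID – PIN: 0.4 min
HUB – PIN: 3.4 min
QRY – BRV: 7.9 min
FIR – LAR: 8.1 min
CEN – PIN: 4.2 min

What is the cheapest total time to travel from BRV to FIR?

12.5 min

Shortest distances from BRV:
BRV: 0
QRY: 7.9  (via BRV)
ALP: 8.1  (via BRV)
LAR: 8.7  (via ALP)
HUB: 9.2  (via ALP)
KEW: 9.7  (via ALP)
MID: 10.6  (via ALP)
PIN: 11  (via MID)
CEN: 12.1  (via MID)
FIR: 12.5  (via CEN)
Shortest route: BRV–ALP–MID–CEN–FIR = 12.5 min.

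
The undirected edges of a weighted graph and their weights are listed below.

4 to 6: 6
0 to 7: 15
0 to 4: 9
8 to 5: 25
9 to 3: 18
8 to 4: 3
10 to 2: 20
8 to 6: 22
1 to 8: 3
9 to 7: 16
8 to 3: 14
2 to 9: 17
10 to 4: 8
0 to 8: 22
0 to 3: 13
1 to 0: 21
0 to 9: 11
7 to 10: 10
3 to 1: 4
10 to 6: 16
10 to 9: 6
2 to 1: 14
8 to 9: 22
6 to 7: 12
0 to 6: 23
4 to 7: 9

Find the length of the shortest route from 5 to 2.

42

Enumerating some paths:
5 - 8 - 4 - 10 - 2: 25+3+8+20 = 56
5 - 8 - 1 - 2: 25+3+14 = 42
Cheapest is 5 - 8 - 1 - 2 at 42.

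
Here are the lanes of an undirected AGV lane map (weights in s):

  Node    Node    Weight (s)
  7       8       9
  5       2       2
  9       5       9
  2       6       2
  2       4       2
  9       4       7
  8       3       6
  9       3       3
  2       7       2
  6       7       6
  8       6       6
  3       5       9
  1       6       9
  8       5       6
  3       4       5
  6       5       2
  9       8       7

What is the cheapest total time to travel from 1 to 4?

Enumerating some paths:
1 - 6 - 2 - 4: 9+2+2 = 13
1 - 6 - 5 - 2 - 4: 9+2+2+2 = 15
The minimum is 13 s via 1 - 6 - 2 - 4.

13 s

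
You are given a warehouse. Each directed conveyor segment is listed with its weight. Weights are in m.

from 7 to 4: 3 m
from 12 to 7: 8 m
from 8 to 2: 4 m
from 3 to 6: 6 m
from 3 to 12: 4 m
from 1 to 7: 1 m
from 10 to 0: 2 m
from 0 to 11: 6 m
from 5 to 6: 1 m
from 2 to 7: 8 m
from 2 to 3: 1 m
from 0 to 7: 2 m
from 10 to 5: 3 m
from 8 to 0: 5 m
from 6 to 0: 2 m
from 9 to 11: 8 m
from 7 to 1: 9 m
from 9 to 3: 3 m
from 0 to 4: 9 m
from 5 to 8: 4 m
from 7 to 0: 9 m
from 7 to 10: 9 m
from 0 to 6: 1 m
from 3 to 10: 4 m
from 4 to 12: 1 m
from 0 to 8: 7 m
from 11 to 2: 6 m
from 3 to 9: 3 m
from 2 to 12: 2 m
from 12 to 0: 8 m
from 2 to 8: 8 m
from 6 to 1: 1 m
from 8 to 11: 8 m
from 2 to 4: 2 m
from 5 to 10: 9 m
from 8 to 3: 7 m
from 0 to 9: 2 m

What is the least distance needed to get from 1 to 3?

Compare a few routes:
1–7–10–0–9–3: 1+9+2+2+3 = 17
1–7–0–9–3: 1+9+2+3 = 15
1–7–10–5–6–0–9–3: 1+9+3+1+2+2+3 = 21
1–7–4–12–0–9–3: 1+3+1+8+2+3 = 18
The minimum is 15 m via 1–7–0–9–3.

15 m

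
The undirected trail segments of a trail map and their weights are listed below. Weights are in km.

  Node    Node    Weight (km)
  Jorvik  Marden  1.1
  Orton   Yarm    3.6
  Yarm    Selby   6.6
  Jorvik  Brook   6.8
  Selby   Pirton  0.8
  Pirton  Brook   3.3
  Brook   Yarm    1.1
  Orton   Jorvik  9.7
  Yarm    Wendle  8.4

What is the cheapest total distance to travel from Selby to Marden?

12 km

Running Dijkstra from Selby:
Selby: 0
Pirton: 0.8  (via Selby)
Brook: 4.1  (via Pirton)
Yarm: 5.2  (via Brook)
Orton: 8.8  (via Yarm)
Jorvik: 10.9  (via Brook)
Marden: 12  (via Jorvik)
Shortest route: Selby → Pirton → Brook → Jorvik → Marden = 12 km.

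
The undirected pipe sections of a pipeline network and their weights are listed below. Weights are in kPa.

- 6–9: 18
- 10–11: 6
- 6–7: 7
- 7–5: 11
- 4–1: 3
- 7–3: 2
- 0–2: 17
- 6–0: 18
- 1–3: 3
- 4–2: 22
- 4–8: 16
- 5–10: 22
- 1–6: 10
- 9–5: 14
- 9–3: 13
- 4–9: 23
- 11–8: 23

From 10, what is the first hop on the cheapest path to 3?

Candidate routes:
10 - 5 - 9 - 3: 22+14+13 = 49
10 - 5 - 7 - 3: 22+11+2 = 35
The minimum is 35 kPa via 10 - 5 - 7 - 3.
So from 10 the first move is to 5.

5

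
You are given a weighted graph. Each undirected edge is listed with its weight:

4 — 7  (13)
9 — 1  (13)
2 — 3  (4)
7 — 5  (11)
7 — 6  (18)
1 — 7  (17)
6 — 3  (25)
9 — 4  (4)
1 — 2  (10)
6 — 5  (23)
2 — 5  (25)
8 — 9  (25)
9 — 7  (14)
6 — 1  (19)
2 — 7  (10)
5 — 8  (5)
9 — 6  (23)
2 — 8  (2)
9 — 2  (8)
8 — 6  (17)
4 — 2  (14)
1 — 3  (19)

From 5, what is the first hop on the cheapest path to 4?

8

Compare a few routes:
5 - 8 - 2 - 4: 5+2+14 = 21
5 - 7 - 9 - 4: 11+14+4 = 29
5 - 7 - 4: 11+13 = 24
5 - 8 - 2 - 9 - 4: 5+2+8+4 = 19
The minimum is 19 via 5 - 8 - 2 - 9 - 4.
So from 5 the first move is to 8.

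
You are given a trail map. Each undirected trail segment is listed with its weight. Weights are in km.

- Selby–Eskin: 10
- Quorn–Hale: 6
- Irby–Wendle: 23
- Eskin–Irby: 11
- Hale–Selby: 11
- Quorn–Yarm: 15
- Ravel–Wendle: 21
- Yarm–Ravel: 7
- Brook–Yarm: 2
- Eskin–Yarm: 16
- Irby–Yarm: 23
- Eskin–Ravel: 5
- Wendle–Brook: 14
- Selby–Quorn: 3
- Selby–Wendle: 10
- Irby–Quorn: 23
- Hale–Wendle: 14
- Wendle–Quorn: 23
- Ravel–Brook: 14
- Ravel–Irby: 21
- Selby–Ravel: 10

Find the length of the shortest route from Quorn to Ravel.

13 km

Shortest distances from Quorn:
Quorn: 0
Selby: 3  (via Quorn)
Hale: 6  (via Quorn)
Ravel: 13  (via Selby)
Shortest route: Quorn–Selby–Ravel = 13 km.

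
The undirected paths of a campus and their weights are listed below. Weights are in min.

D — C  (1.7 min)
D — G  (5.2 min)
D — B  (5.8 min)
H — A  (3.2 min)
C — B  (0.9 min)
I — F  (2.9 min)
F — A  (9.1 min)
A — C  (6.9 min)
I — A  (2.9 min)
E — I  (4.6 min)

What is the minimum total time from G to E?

21.3 min

Settle nodes by increasing distance from G:
G: 0
D: 5.2  (via G)
C: 6.9  (via D)
B: 7.8  (via C)
A: 13.8  (via C)
I: 16.7  (via A)
H: 17  (via A)
F: 19.6  (via I)
E: 21.3  (via I)
Shortest route: G–D–C–A–I–E = 21.3 min.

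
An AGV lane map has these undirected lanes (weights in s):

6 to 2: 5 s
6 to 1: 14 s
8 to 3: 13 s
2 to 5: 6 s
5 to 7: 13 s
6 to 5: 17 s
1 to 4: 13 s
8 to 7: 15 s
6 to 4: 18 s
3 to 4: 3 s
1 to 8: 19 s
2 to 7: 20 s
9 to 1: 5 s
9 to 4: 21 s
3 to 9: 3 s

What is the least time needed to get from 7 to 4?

31 s

Running Dijkstra from 7:
7: 0
5: 13  (via 7)
8: 15  (via 7)
2: 19  (via 5)
6: 24  (via 2)
3: 28  (via 8)
4: 31  (via 3)
Shortest route: 7–8–3–4 = 31 s.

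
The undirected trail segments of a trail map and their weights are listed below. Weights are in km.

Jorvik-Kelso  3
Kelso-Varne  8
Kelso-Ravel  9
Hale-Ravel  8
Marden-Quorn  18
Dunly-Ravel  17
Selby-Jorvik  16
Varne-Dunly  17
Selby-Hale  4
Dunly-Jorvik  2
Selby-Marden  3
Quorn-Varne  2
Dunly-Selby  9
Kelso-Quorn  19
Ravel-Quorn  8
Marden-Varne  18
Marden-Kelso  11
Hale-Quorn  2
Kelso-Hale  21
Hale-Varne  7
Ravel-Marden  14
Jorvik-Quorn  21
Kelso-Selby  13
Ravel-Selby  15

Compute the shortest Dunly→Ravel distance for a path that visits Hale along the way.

Best Dunly to Hale: Dunly → Selby → Hale costing 13
Best Hale to Ravel: Hale → Ravel costing 8
Total via Hale: 13 + 8 = 21 km.

21 km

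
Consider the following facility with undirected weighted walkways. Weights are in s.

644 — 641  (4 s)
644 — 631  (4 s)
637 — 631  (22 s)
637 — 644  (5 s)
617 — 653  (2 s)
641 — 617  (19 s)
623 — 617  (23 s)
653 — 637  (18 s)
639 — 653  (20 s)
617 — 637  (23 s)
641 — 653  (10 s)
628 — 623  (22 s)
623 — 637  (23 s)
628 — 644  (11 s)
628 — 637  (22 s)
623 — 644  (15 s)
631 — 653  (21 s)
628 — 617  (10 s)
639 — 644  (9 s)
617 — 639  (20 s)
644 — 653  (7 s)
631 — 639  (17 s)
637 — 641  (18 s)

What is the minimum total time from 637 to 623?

20 s

Enumerating some paths:
637 - 644 - 623: 5+15 = 20
637 - 623: 23 = 23
637 - 644 - 653 - 617 - 623: 5+7+2+23 = 37
637 - 641 - 644 - 623: 18+4+15 = 37
The minimum is 20 s via 637 - 644 - 623.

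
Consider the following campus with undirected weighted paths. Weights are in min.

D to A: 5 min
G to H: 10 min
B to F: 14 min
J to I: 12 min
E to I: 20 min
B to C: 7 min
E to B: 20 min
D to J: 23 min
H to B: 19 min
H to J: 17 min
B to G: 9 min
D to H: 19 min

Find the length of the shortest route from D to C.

Settle nodes by increasing distance from D:
D: 0
A: 5  (via D)
H: 19  (via D)
J: 23  (via D)
G: 29  (via H)
I: 35  (via J)
B: 38  (via H)
C: 45  (via B)
Shortest route: D–H–B–C = 45 min.

45 min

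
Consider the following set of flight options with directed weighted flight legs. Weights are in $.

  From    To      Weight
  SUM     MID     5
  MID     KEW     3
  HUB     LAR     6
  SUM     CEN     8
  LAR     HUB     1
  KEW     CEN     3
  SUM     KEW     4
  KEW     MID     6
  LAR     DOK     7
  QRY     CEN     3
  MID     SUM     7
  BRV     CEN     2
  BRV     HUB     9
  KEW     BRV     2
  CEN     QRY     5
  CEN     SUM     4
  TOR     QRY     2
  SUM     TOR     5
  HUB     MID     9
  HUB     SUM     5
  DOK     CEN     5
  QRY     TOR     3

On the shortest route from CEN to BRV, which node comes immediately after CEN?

SUM

Enumerating some paths:
CEN - SUM - KEW - BRV: 4+4+2 = 10
CEN - SUM - MID - KEW - BRV: 4+5+3+2 = 14
The minimum is $10 via CEN - SUM - KEW - BRV.
So from CEN the first move is to SUM.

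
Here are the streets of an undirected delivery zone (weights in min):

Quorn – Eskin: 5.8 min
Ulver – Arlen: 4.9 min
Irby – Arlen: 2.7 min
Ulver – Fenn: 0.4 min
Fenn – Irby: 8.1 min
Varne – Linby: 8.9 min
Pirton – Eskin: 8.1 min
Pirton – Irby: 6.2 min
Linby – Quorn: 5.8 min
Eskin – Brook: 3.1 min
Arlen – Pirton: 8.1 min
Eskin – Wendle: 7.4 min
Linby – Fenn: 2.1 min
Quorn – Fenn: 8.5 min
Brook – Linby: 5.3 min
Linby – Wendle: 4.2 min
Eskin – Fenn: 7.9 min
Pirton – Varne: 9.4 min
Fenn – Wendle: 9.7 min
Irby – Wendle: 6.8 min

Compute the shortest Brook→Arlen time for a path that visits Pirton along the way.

Shortest Brook→Pirton: Brook–Eskin–Pirton = 11.2
Shortest Pirton→Arlen: Pirton–Arlen = 8.1
Total via Pirton: 11.2 + 8.1 = 19.3 min.

19.3 min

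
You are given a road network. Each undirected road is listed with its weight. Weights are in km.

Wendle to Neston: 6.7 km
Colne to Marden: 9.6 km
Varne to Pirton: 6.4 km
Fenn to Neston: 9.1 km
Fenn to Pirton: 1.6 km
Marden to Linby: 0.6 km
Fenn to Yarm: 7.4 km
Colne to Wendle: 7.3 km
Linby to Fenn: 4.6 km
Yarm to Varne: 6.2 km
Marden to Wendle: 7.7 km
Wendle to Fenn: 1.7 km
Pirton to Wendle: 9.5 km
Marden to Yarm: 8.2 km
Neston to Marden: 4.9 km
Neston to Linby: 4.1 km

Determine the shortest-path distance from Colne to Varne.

Candidate routes:
Colne - Wendle - Pirton - Varne: 7.3+9.5+6.4 = 23.2
Colne - Marden - Linby - Fenn - Pirton - Varne: 9.6+0.6+4.6+1.6+6.4 = 22.8
Colne - Wendle - Fenn - Pirton - Varne: 7.3+1.7+1.6+6.4 = 17
Colne - Wendle - Fenn - Yarm - Varne: 7.3+1.7+7.4+6.2 = 22.6
Cheapest is Colne - Wendle - Fenn - Pirton - Varne at 17 km.

17 km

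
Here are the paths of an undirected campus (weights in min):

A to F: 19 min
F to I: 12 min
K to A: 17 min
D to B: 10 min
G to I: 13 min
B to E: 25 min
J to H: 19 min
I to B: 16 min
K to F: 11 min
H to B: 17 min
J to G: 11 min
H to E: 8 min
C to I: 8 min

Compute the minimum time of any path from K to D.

49 min

Settle nodes by increasing distance from K:
K: 0
F: 11  (via K)
A: 17  (via K)
I: 23  (via F)
C: 31  (via I)
G: 36  (via I)
B: 39  (via I)
J: 47  (via G)
D: 49  (via B)
Shortest route: K–F–I–B–D = 49 min.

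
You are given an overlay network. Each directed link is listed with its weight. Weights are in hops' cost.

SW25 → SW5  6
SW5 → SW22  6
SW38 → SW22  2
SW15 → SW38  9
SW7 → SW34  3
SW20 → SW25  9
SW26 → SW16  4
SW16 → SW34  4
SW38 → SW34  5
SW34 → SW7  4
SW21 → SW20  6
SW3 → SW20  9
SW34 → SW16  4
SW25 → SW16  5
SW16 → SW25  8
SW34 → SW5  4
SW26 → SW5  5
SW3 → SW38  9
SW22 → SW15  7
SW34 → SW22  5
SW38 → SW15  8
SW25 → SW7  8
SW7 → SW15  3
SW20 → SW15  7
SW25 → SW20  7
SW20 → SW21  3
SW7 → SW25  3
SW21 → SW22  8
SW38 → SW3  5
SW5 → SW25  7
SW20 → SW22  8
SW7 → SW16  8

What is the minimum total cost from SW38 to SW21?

17 hops' cost

Enumerating some paths:
SW38 → SW3 → SW20 → SW21: 5+9+3 = 17
SW38 → SW34 → SW7 → SW25 → SW20 → SW21: 5+4+3+7+3 = 22
The minimum is 17 hops' cost via SW38 → SW3 → SW20 → SW21.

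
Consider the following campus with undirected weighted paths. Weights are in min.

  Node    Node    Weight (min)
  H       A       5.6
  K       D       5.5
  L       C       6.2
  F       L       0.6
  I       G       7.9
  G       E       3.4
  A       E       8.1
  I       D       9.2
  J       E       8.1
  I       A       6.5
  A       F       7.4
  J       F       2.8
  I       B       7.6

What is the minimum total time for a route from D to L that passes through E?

32 min

Shortest D→E: D → I → G → E = 20.5
Shortest E→L: E → J → F → L = 11.5
Total via E: 20.5 + 11.5 = 32 min.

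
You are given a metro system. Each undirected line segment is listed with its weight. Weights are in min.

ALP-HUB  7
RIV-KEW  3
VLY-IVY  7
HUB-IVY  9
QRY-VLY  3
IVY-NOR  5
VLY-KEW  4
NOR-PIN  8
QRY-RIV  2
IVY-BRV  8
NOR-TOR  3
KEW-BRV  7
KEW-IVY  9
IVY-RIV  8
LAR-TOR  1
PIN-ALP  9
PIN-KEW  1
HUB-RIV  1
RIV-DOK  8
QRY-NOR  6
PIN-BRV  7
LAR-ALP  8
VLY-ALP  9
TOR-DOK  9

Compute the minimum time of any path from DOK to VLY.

13 min

Candidate routes:
DOK–RIV–QRY–VLY: 8+2+3 = 13
DOK–RIV–KEW–VLY: 8+3+4 = 15
DOK–TOR–NOR–QRY–VLY: 9+3+6+3 = 21
Cheapest is DOK–RIV–QRY–VLY at 13 min.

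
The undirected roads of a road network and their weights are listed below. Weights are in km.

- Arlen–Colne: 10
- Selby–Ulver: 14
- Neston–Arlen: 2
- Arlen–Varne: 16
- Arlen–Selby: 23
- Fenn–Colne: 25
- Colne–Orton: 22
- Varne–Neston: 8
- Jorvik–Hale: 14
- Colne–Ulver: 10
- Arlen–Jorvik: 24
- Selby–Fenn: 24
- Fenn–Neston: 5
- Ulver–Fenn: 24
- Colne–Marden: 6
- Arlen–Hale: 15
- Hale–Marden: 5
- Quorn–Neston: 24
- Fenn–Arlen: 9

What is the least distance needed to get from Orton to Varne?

42 km

Compare a few routes:
Orton → Colne → Arlen → Neston → Varne: 22+10+2+8 = 42
Orton → Colne → Marden → Hale → Arlen → Neston → Varne: 22+6+5+15+2+8 = 58
Orton → Colne → Arlen → Varne: 22+10+16 = 48
Orton → Colne → Arlen → Fenn → Neston → Varne: 22+10+9+5+8 = 54
The minimum is 42 km via Orton → Colne → Arlen → Neston → Varne.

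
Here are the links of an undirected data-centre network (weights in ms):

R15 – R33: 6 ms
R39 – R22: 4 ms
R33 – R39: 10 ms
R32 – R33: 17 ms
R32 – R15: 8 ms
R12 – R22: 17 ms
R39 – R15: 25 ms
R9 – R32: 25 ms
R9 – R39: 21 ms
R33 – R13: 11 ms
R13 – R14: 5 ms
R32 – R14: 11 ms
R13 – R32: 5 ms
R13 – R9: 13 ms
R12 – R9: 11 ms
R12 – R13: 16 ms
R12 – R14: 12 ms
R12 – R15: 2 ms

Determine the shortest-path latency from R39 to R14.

26 ms

Settle nodes by increasing distance from R39:
R39: 0
R22: 4  (via R39)
R33: 10  (via R39)
R15: 16  (via R33)
R12: 18  (via R15)
R13: 21  (via R33)
R9: 21  (via R39)
R32: 24  (via R15)
R14: 26  (via R13)
Shortest route: R39 → R33 → R13 → R14 = 26 ms.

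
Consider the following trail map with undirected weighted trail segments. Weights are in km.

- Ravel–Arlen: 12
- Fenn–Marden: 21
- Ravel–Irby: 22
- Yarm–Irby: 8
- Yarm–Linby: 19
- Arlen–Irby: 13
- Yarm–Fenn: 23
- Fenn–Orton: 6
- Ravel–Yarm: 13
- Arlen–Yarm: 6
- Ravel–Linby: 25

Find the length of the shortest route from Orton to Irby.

37 km

Enumerating some paths:
Orton - Fenn - Yarm - Ravel - Irby: 6+23+13+22 = 64
Orton - Fenn - Yarm - Ravel - Arlen - Irby: 6+23+13+12+13 = 67
Orton - Fenn - Yarm - Irby: 6+23+8 = 37
Orton - Fenn - Yarm - Arlen - Irby: 6+23+6+13 = 48
The minimum is 37 km via Orton - Fenn - Yarm - Irby.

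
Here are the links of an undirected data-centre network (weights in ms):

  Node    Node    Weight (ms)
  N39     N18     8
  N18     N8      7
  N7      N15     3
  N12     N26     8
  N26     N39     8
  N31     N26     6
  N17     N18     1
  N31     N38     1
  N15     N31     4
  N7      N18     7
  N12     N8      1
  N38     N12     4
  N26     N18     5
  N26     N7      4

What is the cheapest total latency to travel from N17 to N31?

12 ms

Compare a few routes:
N17 → N18 → N26 → N31: 1+5+6 = 12
N17 → N18 → N8 → N12 → N38 → N31: 1+7+1+4+1 = 14
Cheapest is N17 → N18 → N26 → N31 at 12 ms.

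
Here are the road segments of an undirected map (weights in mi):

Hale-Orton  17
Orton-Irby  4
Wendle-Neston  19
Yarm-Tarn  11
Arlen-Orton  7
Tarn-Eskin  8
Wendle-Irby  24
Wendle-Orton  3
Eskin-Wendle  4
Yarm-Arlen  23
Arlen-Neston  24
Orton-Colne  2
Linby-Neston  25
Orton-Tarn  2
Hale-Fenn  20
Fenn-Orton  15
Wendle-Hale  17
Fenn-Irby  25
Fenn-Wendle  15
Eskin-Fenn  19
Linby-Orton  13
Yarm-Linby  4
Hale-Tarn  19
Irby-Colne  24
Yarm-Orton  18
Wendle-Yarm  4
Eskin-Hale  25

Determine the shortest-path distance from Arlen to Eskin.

14 mi

Running Dijkstra from Arlen:
Arlen: 0
Orton: 7  (via Arlen)
Colne: 9  (via Orton)
Tarn: 9  (via Orton)
Wendle: 10  (via Orton)
Irby: 11  (via Orton)
Eskin: 14  (via Wendle)
Shortest route: Arlen → Orton → Wendle → Eskin = 14 mi.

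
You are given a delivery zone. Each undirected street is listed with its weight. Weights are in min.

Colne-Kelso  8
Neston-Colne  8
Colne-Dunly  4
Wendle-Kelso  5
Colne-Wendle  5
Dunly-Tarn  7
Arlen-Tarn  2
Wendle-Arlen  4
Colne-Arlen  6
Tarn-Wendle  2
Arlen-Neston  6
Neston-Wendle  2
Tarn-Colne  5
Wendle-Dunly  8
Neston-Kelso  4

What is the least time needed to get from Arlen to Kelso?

9 min

Shortest distances from Arlen:
Arlen: 0
Tarn: 2  (via Arlen)
Wendle: 4  (via Arlen)
Neston: 6  (via Arlen)
Colne: 6  (via Arlen)
Dunly: 9  (via Tarn)
Kelso: 9  (via Wendle)
Shortest route: Arlen–Wendle–Kelso = 9 min.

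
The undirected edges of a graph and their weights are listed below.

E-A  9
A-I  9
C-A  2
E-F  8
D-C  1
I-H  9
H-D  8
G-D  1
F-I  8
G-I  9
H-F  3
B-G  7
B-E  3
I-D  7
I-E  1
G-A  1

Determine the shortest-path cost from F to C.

12

Shortest distances from F:
F: 0
H: 3  (via F)
E: 8  (via F)
I: 8  (via F)
B: 11  (via E)
D: 11  (via H)
C: 12  (via D)
Shortest route: F–H–D–C = 12.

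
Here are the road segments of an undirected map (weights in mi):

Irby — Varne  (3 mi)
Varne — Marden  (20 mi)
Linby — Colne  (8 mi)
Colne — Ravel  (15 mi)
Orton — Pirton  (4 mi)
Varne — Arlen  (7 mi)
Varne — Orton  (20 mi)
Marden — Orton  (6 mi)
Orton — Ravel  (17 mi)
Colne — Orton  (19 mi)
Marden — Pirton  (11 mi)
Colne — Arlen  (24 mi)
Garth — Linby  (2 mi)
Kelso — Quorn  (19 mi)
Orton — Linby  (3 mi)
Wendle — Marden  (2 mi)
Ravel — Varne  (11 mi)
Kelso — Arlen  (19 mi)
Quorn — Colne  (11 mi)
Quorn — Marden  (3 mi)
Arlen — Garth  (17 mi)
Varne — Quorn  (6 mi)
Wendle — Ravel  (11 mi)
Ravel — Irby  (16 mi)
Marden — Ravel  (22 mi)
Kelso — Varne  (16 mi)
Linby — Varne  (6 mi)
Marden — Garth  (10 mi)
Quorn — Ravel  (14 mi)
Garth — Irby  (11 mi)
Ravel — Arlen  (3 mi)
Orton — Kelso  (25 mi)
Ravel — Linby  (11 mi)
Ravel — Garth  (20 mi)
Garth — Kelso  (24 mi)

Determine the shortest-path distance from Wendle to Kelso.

24 mi

Settle nodes by increasing distance from Wendle:
Wendle: 0
Marden: 2  (via Wendle)
Quorn: 5  (via Marden)
Orton: 8  (via Marden)
Varne: 11  (via Quorn)
Linby: 11  (via Orton)
Ravel: 11  (via Wendle)
Pirton: 12  (via Orton)
Garth: 12  (via Marden)
Irby: 14  (via Varne)
Arlen: 14  (via Ravel)
Colne: 16  (via Quorn)
Kelso: 24  (via Quorn)
Shortest route: Wendle–Marden–Quorn–Kelso = 24 mi.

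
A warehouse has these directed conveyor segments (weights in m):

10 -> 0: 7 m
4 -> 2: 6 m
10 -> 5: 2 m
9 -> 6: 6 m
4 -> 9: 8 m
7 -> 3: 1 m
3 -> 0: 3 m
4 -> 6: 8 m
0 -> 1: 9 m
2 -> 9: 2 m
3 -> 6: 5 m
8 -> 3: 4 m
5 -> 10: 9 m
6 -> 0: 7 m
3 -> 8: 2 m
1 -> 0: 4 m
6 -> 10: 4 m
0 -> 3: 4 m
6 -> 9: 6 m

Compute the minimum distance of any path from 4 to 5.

Compare a few routes:
4–2–9–6–10–5: 6+2+6+4+2 = 20
4–9–6–10–5: 8+6+4+2 = 20
4–6–10–5: 8+4+2 = 14
The minimum is 14 m via 4–6–10–5.

14 m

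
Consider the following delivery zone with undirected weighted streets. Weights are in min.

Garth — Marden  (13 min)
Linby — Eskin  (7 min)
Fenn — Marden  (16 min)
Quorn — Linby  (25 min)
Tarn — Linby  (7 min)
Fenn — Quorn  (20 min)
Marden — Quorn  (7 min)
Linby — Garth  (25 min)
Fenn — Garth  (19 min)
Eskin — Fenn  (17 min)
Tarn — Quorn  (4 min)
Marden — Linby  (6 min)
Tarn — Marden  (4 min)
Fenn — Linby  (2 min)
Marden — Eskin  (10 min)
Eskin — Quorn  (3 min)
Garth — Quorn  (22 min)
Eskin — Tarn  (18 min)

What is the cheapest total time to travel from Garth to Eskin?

Settle nodes by increasing distance from Garth:
Garth: 0
Marden: 13  (via Garth)
Tarn: 17  (via Marden)
Fenn: 19  (via Garth)
Linby: 19  (via Marden)
Quorn: 20  (via Marden)
Eskin: 23  (via Marden)
Shortest route: Garth → Marden → Eskin = 23 min.

23 min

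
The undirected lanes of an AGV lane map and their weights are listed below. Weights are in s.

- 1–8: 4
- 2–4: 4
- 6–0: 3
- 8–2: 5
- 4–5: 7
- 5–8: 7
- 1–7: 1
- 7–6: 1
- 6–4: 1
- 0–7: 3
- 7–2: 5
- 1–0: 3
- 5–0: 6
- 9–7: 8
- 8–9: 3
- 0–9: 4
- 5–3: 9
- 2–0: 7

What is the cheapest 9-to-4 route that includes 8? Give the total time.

10 s

Best 9 to 8: 9 → 8 costing 3
Best 8 to 4: 8 → 1 → 7 → 6 → 4 costing 7
Total via 8: 3 + 7 = 10 s.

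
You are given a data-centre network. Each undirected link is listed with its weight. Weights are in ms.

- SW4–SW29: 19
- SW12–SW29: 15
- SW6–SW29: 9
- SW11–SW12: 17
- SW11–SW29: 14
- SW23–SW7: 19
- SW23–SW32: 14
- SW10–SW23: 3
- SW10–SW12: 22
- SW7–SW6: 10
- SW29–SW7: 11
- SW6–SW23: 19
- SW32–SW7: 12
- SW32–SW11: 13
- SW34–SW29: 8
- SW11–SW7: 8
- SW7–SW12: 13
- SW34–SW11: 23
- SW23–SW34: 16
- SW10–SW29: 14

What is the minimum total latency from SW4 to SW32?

Compare a few routes:
SW4–SW29–SW10–SW23–SW32: 19+14+3+14 = 50
SW4–SW29–SW11–SW32: 19+14+13 = 46
SW4–SW29–SW7–SW32: 19+11+12 = 42
The minimum is 42 ms via SW4–SW29–SW7–SW32.

42 ms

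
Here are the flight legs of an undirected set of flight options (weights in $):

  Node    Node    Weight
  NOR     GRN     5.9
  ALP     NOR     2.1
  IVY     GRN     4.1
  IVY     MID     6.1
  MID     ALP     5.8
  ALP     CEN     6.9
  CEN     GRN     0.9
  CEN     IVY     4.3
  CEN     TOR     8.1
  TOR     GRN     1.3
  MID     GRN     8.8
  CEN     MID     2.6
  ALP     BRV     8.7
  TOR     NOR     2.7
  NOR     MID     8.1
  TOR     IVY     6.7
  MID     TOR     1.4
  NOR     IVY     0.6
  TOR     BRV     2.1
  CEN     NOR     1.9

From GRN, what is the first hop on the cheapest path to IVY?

CEN

Compare a few routes:
GRN–CEN–NOR–IVY: 0.9+1.9+0.6 = 3.4
GRN–TOR–NOR–IVY: 1.3+2.7+0.6 = 4.6
GRN–IVY: 4.1 = 4.1
The minimum is $3.4 via GRN–CEN–NOR–IVY.
So from GRN the first move is to CEN.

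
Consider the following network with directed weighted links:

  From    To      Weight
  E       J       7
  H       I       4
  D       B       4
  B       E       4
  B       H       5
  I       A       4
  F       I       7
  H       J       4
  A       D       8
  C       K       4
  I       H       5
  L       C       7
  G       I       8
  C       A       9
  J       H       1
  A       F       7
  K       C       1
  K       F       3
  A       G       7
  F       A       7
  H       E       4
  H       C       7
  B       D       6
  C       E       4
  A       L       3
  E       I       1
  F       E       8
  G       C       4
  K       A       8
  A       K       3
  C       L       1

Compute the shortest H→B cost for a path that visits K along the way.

Best H to K: H → C → K costing 11
Best K to B: K → A → D → B costing 20
Total via K: 11 + 20 = 31.

31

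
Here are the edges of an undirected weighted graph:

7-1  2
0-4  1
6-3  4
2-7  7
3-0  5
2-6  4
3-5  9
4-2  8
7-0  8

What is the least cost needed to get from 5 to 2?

Shortest distances from 5:
5: 0
3: 9  (via 5)
6: 13  (via 3)
0: 14  (via 3)
4: 15  (via 0)
2: 17  (via 6)
Shortest route: 5 → 3 → 6 → 2 = 17.

17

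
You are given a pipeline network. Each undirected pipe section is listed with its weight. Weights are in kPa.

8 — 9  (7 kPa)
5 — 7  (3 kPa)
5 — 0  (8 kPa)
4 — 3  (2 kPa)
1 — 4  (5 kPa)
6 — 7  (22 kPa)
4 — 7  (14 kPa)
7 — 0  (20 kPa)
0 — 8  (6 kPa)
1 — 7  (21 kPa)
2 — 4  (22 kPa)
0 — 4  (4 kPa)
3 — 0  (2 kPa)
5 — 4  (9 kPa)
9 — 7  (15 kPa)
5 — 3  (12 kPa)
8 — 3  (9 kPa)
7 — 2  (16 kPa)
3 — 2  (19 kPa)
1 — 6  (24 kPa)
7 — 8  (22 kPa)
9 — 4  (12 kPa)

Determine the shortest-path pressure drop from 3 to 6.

31 kPa

Shortest distances from 3:
3: 0
0: 2  (via 3)
4: 2  (via 3)
1: 7  (via 4)
8: 8  (via 0)
5: 10  (via 0)
7: 13  (via 5)
9: 14  (via 4)
2: 19  (via 3)
6: 31  (via 1)
Shortest route: 3 → 4 → 1 → 6 = 31 kPa.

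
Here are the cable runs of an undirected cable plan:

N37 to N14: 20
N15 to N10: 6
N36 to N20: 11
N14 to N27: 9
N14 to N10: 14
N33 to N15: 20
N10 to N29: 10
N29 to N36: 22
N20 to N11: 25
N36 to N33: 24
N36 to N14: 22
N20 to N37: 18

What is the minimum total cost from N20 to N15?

Shortest distances from N20:
N20: 0
N36: 11  (via N20)
N37: 18  (via N20)
N11: 25  (via N20)
N29: 33  (via N36)
N14: 33  (via N36)
N33: 35  (via N36)
N27: 42  (via N14)
N10: 43  (via N29)
N15: 49  (via N10)
Shortest route: N20 → N36 → N29 → N10 → N15 = 49.

49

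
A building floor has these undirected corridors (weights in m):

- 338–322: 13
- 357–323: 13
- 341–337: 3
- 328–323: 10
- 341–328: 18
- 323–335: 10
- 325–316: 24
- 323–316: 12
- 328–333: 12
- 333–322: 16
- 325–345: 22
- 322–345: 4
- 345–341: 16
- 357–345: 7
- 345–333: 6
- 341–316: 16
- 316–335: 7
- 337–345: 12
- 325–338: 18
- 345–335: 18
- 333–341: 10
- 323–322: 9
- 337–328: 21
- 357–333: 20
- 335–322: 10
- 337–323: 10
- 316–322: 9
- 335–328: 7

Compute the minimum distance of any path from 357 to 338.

24 m

Running Dijkstra from 357:
357: 0
345: 7  (via 357)
322: 11  (via 345)
323: 13  (via 357)
333: 13  (via 345)
337: 19  (via 345)
316: 20  (via 322)
335: 21  (via 322)
341: 22  (via 337)
328: 23  (via 323)
338: 24  (via 322)
Shortest route: 357–345–322–338 = 24 m.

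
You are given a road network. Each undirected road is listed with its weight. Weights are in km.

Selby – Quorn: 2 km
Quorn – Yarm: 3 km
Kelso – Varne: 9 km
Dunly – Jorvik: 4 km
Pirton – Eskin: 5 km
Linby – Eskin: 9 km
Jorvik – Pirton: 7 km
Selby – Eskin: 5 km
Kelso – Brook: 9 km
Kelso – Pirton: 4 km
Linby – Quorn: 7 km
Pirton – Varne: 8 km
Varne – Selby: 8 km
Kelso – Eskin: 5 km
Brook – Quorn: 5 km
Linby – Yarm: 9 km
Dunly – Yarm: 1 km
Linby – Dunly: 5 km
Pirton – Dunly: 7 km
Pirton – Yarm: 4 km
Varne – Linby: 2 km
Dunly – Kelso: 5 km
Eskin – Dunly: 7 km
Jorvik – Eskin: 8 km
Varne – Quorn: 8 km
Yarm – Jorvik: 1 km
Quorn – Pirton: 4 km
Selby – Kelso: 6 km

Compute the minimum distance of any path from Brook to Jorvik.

Compare a few routes:
Brook - Quorn - Yarm - Dunly - Jorvik: 5+3+1+4 = 13
Brook - Quorn - Yarm - Jorvik: 5+3+1 = 9
Cheapest is Brook - Quorn - Yarm - Jorvik at 9 km.

9 km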